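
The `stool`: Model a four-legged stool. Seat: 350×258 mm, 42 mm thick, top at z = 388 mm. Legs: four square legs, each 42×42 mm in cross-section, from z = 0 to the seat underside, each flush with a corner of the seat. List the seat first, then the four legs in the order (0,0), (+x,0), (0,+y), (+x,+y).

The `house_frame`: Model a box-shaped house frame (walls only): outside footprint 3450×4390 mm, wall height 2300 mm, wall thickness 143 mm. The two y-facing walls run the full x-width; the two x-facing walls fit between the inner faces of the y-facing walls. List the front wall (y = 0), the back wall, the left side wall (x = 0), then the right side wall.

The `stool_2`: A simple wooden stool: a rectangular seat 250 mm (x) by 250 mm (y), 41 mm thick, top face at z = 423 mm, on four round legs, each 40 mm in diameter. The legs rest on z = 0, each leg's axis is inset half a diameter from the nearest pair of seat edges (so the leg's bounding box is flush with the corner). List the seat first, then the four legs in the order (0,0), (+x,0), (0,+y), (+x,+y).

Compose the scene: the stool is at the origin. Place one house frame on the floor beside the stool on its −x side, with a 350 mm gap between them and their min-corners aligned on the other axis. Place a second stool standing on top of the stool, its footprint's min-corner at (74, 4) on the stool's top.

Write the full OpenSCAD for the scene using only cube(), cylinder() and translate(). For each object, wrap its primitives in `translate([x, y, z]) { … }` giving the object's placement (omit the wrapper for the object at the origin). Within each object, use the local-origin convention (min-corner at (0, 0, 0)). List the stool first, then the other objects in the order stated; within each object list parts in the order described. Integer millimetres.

translate([0, 0, 346]) cube([350, 258, 42]);
cube([42, 42, 346]);
translate([308, 0, 0]) cube([42, 42, 346]);
translate([0, 216, 0]) cube([42, 42, 346]);
translate([308, 216, 0]) cube([42, 42, 346]);
translate([-3800, 0, 0]) {
  cube([3450, 143, 2300]);
  translate([0, 4247, 0]) cube([3450, 143, 2300]);
  translate([0, 143, 0]) cube([143, 4104, 2300]);
  translate([3307, 143, 0]) cube([143, 4104, 2300]);
}
translate([74, 4, 388]) {
  translate([0, 0, 382]) cube([250, 250, 41]);
  translate([20, 20, 0]) cylinder(h = 382, r = 20);
  translate([230, 20, 0]) cylinder(h = 382, r = 20);
  translate([20, 230, 0]) cylinder(h = 382, r = 20);
  translate([230, 230, 0]) cylinder(h = 382, r = 20);
}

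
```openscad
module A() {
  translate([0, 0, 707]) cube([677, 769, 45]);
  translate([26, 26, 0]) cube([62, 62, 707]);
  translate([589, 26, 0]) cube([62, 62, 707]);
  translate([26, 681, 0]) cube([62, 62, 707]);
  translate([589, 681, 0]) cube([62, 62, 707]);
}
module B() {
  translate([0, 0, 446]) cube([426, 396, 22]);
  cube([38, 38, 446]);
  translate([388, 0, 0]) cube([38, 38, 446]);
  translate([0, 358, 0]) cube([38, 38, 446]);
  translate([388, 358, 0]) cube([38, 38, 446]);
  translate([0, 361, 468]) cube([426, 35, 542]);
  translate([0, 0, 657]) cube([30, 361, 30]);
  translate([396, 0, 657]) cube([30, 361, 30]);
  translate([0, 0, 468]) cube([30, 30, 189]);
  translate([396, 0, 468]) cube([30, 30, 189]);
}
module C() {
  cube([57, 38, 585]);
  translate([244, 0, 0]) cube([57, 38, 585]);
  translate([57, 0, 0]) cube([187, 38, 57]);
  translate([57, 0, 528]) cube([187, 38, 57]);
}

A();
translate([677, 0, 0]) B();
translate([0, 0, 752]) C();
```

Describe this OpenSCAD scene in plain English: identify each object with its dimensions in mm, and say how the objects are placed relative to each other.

A is a table with a 677×769 mm rectangular top, 45 mm thick, top surface at z = 752 mm, supported by four 62×62 mm square legs, each inset 26 mm from the nearest pair of top edges, running from the floor.

B is a chair: 426×396 mm seat, 22 mm thick, top at z = 468 mm, on four 38 mm square corner legs flush with the seat edges. A 35 mm thick backrest slab spans the full seat width, extending 542 mm above the seat top, its back face flush with the seat's +y edge. Two armrests of 30×30 mm section run along each side from the seat's front edge to the front of the backrest, top faces 219 mm above the seat top and outer faces flush with the seat's x-edges; a 30×30 mm post under the front of each armrest stands on the seat at the front corner.

C is a rectangular picture frame lying in the x–z plane (depth along y). The opening is 187 mm wide (x) by 471 mm tall (z), surrounded by a border 57 mm wide on all four sides. The frame is 38 mm deep and is made of two full-height vertical stiles with two horizontal rails fitted between them.

The chair is against the table's +x side, with their −y faces flush. The picture frame is on top of the table.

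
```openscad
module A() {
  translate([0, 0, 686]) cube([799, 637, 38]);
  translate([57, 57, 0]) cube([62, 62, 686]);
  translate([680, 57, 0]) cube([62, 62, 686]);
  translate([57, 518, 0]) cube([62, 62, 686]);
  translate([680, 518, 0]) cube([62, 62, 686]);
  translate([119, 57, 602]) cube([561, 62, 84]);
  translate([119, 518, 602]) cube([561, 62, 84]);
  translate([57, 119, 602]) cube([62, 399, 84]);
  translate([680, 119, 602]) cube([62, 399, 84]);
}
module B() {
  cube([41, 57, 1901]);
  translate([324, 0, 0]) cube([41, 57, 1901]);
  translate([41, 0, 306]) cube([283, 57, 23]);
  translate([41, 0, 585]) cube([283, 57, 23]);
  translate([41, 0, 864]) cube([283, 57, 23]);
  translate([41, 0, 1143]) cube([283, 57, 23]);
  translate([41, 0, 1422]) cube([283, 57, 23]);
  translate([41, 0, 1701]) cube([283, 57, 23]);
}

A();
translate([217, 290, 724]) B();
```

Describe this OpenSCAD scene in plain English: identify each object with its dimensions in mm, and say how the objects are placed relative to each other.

A is a rectangular dining table. The top is 799×637×38 mm with its upper surface at z = 724 mm. It stands on four 62×62 mm square legs, each inset 57 mm from the nearest pair of top edges, running from the floor to the underside of the top. Four apron rails, 62 mm thick and 84 mm tall, run between adjacent legs with their top edges flush with the underside of the top and their outer faces flush with the legs' outer faces.

B is a straight ladder. Two 41×57 mm vertical rails, 1901 mm tall, stand 365 mm apart (outside-to-outside) with their front faces coplanar on the −y side. 6 rungs, each 57 mm deep and 23 mm tall, span between the inner faces of the rails, front faces flush with the rails. The lowest rung's underside is at z = 306 mm and rungs are spaced 279 mm apart (underside to underside).

The ladder is on top of the table, centred.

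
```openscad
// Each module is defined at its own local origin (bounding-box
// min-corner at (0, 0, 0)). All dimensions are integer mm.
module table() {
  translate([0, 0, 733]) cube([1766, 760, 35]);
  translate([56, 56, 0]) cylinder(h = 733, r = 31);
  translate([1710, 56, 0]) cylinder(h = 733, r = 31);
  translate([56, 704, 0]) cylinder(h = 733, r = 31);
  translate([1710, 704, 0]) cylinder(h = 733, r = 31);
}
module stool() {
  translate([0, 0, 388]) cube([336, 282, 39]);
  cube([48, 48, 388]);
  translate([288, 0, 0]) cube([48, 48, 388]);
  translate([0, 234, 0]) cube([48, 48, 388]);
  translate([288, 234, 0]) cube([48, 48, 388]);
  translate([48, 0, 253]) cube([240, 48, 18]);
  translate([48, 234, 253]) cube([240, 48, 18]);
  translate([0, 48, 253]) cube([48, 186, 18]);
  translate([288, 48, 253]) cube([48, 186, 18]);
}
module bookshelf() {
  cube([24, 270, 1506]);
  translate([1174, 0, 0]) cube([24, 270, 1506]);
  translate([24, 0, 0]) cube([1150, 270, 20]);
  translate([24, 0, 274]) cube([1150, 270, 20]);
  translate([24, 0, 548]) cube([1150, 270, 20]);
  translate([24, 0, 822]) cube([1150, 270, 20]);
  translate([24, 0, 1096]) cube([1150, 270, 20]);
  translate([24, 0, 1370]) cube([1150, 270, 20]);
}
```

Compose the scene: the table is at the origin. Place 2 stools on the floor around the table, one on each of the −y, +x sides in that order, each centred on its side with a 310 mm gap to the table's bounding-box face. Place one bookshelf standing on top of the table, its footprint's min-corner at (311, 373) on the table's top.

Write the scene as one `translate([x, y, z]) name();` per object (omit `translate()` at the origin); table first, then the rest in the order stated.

table();
translate([715, -592, 0]) stool();
translate([2076, 239, 0]) stool();
translate([311, 373, 768]) bookshelf();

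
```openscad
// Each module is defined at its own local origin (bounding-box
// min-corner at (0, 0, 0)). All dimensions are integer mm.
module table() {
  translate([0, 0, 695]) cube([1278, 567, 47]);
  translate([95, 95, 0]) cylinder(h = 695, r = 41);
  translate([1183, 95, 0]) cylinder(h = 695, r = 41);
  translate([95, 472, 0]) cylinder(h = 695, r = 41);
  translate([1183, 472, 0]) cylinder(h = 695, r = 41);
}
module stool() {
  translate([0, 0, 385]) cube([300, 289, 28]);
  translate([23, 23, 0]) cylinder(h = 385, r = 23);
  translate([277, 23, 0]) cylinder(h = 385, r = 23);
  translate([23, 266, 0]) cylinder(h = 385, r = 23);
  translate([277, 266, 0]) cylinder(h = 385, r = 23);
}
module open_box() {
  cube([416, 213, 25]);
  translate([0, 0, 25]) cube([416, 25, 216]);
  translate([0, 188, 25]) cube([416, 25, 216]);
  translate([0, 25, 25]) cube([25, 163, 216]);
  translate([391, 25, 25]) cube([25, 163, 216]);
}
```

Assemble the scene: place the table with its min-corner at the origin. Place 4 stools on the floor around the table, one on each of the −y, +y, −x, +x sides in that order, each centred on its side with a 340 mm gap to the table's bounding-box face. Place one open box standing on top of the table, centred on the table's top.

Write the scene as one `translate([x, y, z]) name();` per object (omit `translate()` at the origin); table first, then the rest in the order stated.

table();
translate([489, -629, 0]) stool();
translate([489, 907, 0]) stool();
translate([-640, 139, 0]) stool();
translate([1618, 139, 0]) stool();
translate([431, 177, 742]) open_box();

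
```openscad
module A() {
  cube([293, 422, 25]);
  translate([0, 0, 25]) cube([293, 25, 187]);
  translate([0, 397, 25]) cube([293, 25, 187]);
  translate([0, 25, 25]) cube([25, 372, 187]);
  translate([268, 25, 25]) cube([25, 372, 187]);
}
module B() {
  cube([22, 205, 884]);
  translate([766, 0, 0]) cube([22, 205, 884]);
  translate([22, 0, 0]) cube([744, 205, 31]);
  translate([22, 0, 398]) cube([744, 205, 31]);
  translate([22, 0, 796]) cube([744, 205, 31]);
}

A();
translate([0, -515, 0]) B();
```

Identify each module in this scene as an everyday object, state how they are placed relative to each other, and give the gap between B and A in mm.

The bookshelf's nearest face is 310 mm from the open box's −y face.

A is an open box. B is a bookshelf. The bookshelf is on the floor beside the open box on its −y side. The gap between the bookshelf and the open box is 310 mm.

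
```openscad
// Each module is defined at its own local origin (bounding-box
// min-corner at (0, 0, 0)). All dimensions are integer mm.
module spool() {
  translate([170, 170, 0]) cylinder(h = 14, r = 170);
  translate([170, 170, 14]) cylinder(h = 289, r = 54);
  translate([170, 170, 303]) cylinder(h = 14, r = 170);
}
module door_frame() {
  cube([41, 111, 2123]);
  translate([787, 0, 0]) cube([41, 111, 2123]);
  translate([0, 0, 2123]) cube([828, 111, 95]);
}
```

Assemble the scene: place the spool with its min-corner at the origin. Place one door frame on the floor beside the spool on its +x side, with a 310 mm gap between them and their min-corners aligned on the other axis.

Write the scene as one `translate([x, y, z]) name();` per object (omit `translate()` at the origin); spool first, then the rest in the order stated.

spool();
translate([650, 0, 0]) door_frame();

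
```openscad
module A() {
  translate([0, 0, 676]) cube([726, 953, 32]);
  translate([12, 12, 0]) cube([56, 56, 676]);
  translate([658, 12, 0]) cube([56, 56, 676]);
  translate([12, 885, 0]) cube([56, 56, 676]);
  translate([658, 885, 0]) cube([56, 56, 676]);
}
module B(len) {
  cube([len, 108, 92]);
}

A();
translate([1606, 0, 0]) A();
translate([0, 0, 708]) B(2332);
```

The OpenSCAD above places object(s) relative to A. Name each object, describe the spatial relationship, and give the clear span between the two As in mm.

A is a table. B is a beam. A beam spans the tops of two tables. The clear span between the two tables is 880 mm.

Second table starts at x = 1606; first ends at x = 726; clear span = 1606 − 726 = 880 mm.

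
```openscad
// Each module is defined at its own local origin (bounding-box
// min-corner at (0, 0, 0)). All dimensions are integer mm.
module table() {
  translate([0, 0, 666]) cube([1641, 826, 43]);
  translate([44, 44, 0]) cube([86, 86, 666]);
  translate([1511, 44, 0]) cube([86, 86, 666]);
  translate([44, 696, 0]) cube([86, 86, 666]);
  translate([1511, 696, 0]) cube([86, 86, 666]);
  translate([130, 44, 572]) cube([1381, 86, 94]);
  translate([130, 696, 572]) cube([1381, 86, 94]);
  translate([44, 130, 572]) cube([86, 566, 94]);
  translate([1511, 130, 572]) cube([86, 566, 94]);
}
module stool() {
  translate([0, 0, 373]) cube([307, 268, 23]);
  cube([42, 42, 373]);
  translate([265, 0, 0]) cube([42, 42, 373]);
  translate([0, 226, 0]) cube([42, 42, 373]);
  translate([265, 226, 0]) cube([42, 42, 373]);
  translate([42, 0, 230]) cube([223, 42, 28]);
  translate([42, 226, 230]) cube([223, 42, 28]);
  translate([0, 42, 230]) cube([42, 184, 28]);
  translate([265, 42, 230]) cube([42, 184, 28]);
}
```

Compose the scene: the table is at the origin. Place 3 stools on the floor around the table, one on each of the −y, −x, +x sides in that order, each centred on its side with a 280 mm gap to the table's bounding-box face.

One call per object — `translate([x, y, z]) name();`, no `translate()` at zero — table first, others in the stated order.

table();
translate([667, -548, 0]) stool();
translate([-587, 279, 0]) stool();
translate([1921, 279, 0]) stool();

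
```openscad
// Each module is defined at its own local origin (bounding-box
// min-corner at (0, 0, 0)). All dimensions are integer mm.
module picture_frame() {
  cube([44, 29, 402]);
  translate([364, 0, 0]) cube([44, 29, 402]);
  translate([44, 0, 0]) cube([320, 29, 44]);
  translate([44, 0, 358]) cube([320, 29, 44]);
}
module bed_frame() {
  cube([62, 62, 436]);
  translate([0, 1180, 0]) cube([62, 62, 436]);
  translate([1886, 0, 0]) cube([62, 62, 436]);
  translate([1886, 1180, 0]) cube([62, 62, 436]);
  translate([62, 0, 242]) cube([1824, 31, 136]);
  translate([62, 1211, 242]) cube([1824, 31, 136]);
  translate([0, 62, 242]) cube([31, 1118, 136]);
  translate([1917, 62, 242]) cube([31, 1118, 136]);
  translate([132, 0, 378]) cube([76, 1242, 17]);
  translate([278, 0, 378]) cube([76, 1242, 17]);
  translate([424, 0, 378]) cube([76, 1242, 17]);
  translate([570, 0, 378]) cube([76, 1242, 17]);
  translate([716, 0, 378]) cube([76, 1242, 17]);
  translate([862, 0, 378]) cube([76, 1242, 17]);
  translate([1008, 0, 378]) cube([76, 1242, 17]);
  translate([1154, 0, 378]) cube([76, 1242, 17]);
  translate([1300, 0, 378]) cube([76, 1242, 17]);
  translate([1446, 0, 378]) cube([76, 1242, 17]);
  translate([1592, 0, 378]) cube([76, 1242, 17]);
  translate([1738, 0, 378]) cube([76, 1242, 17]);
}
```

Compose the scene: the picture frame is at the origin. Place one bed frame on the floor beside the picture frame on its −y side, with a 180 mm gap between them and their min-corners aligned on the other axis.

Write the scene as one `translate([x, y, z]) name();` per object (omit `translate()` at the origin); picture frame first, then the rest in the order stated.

picture_frame();
translate([0, -1422, 0]) bed_frame();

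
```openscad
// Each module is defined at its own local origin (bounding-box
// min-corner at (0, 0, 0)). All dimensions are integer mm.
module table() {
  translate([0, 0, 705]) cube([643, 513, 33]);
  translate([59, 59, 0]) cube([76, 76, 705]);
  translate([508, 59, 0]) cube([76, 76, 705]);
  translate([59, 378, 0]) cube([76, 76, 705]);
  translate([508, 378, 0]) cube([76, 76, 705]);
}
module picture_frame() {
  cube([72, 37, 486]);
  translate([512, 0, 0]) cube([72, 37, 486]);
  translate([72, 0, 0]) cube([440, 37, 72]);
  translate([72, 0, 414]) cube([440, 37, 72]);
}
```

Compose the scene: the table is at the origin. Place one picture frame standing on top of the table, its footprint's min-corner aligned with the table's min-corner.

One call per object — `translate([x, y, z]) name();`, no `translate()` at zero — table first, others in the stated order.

table();
translate([0, 0, 738]) picture_frame();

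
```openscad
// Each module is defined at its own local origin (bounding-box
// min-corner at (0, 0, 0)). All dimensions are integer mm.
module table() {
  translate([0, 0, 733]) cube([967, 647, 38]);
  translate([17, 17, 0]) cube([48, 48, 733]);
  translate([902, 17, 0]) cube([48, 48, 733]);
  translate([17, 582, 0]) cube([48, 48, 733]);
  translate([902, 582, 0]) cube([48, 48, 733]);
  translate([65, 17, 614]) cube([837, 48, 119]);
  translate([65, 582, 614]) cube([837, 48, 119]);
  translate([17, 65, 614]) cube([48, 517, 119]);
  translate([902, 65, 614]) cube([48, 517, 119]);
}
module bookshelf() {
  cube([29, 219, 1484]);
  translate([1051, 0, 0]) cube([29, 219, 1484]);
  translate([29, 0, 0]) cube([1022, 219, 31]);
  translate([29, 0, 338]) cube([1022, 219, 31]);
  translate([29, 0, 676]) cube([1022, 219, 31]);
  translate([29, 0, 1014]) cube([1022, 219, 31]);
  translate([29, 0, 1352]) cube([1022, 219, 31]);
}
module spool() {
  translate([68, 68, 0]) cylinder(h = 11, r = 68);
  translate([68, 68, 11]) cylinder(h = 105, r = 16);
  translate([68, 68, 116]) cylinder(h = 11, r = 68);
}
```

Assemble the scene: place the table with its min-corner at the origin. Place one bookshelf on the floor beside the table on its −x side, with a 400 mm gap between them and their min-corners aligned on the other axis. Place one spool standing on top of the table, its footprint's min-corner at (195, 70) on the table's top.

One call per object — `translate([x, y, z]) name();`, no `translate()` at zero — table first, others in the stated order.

table();
translate([-1480, 0, 0]) bookshelf();
translate([195, 70, 771]) spool();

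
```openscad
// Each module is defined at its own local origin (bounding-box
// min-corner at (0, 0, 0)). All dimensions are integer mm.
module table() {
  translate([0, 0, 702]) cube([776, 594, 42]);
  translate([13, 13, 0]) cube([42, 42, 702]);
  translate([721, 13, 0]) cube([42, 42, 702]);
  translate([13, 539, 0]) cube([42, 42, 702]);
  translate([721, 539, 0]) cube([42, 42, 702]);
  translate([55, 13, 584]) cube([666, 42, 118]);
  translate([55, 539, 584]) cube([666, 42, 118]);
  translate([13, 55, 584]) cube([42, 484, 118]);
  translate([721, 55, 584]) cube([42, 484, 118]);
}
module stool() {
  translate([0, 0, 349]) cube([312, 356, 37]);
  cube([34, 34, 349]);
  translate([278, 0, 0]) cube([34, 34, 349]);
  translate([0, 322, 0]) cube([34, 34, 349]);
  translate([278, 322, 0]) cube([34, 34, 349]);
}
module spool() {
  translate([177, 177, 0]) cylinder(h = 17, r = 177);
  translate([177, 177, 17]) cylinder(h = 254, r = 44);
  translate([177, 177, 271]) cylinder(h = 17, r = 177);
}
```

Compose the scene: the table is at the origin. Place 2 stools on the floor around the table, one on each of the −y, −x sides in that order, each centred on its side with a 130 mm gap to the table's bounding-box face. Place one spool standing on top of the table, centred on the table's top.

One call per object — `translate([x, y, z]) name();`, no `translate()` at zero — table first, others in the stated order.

table();
translate([232, -486, 0]) stool();
translate([-442, 119, 0]) stool();
translate([211, 120, 744]) spool();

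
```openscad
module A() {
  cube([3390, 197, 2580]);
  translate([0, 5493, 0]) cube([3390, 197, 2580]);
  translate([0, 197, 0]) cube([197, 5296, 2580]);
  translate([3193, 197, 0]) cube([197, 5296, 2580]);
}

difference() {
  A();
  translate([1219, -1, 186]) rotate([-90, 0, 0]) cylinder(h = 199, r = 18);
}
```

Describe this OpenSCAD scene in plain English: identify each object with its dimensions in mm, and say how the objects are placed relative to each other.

A is a box-shaped house frame (walls only): outside footprint 3390×5690 mm, wall height 2580 mm, wall thickness 197 mm. The two y-facing walls run the full x-width; the two x-facing walls fit between the inner faces of the y-facing walls.

The house frame has a circular hole of radius 18 mm through its front wall, centred at (x = 1219, z = 186).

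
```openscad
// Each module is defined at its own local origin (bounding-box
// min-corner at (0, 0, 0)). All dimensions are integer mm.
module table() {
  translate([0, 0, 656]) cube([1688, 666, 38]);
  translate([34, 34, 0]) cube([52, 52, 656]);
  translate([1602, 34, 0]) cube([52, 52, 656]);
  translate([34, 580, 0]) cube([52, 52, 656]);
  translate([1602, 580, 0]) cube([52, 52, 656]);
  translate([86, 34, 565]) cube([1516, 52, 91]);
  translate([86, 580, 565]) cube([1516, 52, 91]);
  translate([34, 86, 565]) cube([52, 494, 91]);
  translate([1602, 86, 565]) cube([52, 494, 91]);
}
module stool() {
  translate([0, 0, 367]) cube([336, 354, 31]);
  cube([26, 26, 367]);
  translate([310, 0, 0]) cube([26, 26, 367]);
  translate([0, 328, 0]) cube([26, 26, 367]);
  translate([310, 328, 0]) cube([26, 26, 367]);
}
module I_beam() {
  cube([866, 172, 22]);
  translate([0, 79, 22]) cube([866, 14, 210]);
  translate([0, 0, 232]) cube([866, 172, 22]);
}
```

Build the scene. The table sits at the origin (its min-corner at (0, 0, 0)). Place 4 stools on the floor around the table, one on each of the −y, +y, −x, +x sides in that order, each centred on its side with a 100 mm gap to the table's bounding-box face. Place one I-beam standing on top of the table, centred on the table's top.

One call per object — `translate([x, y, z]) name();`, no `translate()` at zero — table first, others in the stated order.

table();
translate([676, -454, 0]) stool();
translate([676, 766, 0]) stool();
translate([-436, 156, 0]) stool();
translate([1788, 156, 0]) stool();
translate([411, 247, 694]) I_beam();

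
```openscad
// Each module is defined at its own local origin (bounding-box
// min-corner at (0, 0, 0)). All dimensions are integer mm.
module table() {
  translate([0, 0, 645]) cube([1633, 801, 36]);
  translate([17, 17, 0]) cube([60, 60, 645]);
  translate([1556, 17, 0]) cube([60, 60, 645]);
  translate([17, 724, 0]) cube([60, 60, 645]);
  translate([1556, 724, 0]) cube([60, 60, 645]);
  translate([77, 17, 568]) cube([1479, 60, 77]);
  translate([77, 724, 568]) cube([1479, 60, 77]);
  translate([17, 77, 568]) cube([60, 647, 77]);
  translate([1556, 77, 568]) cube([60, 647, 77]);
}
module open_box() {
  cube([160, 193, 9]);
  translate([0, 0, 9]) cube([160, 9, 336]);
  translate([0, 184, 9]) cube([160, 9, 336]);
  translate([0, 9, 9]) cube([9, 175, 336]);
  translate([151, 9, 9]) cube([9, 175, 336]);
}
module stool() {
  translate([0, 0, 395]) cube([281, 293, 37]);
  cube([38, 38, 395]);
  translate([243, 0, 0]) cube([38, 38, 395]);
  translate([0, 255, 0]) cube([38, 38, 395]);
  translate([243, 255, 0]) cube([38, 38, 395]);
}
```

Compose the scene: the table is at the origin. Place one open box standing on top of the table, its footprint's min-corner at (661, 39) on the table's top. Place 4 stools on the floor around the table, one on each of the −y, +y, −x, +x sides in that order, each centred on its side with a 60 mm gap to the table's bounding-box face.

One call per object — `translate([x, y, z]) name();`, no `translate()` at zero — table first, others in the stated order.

table();
translate([661, 39, 681]) open_box();
translate([676, -353, 0]) stool();
translate([676, 861, 0]) stool();
translate([-341, 254, 0]) stool();
translate([1693, 254, 0]) stool();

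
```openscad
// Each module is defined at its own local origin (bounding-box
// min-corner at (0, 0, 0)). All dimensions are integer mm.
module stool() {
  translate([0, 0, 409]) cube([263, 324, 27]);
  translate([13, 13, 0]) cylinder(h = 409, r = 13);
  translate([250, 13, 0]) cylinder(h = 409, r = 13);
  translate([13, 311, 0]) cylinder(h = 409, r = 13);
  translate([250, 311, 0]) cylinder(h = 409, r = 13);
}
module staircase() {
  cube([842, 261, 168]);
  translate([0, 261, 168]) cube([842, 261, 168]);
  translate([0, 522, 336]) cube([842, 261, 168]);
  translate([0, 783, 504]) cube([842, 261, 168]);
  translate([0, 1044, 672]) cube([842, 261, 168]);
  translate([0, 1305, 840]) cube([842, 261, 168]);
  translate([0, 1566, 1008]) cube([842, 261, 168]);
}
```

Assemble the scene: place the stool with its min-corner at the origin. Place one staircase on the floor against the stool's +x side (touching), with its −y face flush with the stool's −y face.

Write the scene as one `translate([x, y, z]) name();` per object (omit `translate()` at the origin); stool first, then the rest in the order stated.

stool();
translate([263, 0, 0]) staircase();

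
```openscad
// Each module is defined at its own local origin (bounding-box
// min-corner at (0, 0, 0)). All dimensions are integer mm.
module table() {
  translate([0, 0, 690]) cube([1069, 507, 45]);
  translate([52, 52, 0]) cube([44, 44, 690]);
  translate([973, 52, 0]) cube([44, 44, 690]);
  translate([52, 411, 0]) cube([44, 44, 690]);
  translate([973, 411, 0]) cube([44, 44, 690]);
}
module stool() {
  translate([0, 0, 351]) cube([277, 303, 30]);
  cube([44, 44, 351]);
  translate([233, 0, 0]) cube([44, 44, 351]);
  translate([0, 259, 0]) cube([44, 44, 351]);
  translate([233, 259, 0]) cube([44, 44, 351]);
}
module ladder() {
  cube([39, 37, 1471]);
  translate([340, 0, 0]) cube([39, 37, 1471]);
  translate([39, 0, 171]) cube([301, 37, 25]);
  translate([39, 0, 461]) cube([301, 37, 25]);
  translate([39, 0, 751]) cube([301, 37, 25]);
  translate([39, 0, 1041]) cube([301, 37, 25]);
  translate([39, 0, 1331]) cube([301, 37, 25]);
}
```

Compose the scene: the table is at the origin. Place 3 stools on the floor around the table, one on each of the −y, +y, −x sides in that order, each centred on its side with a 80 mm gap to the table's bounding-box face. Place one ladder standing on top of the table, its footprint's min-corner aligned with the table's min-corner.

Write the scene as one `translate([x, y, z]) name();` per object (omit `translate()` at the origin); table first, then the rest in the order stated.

table();
translate([396, -383, 0]) stool();
translate([396, 587, 0]) stool();
translate([-357, 102, 0]) stool();
translate([0, 0, 735]) ladder();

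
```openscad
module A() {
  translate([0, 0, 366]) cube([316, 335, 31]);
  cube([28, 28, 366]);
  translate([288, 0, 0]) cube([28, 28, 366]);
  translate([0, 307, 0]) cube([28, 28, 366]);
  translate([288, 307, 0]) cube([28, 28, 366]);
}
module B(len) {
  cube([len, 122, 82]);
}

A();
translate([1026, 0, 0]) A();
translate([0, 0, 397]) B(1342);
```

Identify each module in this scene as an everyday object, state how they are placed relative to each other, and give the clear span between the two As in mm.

A is a stool. B is a beam. A beam spans the tops of two stools. The clear span between the two stools is 710 mm.

Second stool starts at x = 1026; first ends at x = 316; clear span = 1026 − 316 = 710 mm.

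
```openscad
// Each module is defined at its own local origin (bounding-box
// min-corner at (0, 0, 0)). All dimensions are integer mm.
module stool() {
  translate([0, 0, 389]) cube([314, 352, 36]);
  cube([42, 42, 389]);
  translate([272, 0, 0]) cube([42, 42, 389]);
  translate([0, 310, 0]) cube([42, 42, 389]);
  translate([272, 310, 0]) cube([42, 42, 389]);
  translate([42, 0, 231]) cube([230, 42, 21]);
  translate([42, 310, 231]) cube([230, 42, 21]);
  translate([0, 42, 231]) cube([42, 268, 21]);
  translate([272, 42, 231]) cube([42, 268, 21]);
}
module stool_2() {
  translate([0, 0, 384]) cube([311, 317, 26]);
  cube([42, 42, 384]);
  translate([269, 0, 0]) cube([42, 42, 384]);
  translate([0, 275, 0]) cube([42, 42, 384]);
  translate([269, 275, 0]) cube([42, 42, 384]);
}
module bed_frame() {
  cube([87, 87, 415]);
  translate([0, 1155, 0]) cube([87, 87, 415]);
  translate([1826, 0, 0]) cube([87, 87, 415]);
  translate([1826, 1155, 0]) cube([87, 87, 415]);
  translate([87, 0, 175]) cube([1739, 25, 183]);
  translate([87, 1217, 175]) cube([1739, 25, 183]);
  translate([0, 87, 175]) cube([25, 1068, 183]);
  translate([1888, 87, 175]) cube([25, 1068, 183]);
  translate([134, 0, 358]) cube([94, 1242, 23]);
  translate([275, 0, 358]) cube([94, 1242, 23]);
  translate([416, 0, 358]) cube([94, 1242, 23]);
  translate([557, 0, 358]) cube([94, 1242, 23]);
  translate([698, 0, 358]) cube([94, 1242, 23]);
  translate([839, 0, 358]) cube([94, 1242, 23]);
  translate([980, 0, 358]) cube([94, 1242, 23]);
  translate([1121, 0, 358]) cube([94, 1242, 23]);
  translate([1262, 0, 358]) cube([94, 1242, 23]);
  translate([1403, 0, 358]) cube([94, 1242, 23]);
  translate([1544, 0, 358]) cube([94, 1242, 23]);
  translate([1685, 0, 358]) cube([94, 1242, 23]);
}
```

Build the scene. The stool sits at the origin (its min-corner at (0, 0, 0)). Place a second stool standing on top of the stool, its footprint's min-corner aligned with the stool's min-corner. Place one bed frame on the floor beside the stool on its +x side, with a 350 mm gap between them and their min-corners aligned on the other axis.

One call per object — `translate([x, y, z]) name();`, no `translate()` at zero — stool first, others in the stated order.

stool();
translate([0, 0, 425]) stool_2();
translate([664, 0, 0]) bed_frame();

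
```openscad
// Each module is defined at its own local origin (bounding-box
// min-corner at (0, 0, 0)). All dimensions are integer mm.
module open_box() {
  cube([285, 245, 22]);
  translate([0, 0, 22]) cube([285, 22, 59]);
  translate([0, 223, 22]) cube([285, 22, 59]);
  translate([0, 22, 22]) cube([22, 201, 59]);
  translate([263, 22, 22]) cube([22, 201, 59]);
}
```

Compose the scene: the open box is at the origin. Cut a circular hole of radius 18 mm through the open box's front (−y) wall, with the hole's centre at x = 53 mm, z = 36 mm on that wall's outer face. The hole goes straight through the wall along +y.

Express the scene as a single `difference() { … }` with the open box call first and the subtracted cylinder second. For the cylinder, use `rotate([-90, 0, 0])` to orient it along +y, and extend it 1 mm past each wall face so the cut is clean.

difference() {
  open_box();
  translate([53, -1, 36]) rotate([-90, 0, 0]) cylinder(h = 24, r = 18);
}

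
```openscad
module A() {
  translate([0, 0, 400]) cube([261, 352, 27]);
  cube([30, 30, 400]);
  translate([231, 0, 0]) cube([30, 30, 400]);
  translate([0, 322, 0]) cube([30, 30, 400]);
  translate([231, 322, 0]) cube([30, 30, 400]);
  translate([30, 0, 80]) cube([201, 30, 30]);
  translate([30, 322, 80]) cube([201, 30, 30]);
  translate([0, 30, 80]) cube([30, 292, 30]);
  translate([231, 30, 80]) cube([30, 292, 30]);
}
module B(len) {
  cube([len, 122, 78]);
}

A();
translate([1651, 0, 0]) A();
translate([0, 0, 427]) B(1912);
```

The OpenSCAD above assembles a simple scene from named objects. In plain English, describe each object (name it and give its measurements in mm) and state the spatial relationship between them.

A is a simple wooden stool: a rectangular seat 261 mm (x) by 352 mm (y), 27 mm thick, top face at z = 427 mm, on four square legs, each 30×30 mm in cross-section. The legs rest on z = 0, each flush with a corner of the seat. Four stretchers, 30 mm wide and 30 mm tall, connect adjacent legs with their undersides at z = 80 mm, each running between the inner faces of the legs it joins and aligned with the legs' outer faces on the other axis.

B is a rectangular beam 1912 mm long (x), 122 mm deep (y), 78 mm thick (z).

The beam spans the tops of two stools placed 1390 mm apart, resting at z = 427 mm.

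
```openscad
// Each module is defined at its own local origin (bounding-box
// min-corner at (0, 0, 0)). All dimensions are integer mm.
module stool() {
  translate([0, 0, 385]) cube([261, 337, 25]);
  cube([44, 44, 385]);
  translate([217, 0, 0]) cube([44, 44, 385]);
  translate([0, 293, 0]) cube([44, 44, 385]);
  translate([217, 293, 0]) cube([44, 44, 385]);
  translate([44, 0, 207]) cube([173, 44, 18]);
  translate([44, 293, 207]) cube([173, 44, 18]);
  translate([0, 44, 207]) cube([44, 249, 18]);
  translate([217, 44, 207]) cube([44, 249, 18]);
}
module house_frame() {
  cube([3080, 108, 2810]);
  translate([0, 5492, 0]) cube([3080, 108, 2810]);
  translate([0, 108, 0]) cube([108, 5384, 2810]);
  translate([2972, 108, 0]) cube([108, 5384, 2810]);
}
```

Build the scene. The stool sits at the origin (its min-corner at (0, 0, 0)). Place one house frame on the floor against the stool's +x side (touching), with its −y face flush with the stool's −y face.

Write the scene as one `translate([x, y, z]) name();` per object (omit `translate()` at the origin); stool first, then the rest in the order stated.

stool();
translate([261, 0, 0]) house_frame();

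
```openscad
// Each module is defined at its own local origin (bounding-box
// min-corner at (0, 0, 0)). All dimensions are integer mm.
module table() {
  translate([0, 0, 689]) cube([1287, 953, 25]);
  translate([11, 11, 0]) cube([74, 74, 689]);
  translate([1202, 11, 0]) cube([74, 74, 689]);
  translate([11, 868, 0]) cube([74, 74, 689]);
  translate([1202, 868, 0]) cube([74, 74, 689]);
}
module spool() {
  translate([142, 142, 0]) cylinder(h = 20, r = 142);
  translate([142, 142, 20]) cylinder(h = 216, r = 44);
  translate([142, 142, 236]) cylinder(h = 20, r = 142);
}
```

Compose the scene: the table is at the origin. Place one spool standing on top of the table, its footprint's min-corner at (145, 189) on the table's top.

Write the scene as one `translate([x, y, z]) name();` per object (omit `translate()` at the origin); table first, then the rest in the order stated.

table();
translate([145, 189, 714]) spool();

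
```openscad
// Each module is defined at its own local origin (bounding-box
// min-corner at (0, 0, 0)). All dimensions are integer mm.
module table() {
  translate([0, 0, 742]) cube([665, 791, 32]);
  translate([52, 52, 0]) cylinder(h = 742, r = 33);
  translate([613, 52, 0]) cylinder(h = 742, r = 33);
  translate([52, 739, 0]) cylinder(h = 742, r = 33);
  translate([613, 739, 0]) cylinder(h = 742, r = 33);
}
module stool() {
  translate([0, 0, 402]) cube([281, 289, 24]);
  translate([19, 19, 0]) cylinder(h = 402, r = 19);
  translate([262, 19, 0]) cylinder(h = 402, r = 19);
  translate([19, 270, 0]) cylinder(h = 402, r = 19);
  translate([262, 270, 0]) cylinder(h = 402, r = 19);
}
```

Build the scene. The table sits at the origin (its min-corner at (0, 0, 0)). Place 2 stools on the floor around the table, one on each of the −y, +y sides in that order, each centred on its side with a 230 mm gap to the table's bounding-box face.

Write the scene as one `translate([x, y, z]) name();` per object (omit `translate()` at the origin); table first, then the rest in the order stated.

table();
translate([192, -519, 0]) stool();
translate([192, 1021, 0]) stool();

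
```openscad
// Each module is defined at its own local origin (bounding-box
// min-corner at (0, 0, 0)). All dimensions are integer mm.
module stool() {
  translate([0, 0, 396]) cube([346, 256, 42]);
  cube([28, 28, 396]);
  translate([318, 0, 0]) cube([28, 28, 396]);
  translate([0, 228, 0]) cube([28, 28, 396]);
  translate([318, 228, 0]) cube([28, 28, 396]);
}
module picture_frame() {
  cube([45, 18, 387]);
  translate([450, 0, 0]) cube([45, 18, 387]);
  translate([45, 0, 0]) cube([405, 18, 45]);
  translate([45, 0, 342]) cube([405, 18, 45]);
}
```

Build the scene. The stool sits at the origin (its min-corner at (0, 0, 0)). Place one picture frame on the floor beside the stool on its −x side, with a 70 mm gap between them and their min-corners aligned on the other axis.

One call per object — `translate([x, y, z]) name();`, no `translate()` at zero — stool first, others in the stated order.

stool();
translate([-565, 0, 0]) picture_frame();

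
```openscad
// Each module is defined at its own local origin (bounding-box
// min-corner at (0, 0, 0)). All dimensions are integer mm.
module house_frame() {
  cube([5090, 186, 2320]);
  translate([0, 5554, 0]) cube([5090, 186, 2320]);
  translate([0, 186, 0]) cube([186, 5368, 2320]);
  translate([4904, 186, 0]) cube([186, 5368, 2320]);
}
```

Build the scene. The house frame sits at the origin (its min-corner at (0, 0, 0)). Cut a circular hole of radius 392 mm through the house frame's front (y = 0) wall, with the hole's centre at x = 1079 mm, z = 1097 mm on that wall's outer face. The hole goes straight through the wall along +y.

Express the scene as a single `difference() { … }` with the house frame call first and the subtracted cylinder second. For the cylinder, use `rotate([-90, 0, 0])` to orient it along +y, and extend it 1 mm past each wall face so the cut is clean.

difference() {
  house_frame();
  translate([1079, -1, 1097]) rotate([-90, 0, 0]) cylinder(h = 188, r = 392);
}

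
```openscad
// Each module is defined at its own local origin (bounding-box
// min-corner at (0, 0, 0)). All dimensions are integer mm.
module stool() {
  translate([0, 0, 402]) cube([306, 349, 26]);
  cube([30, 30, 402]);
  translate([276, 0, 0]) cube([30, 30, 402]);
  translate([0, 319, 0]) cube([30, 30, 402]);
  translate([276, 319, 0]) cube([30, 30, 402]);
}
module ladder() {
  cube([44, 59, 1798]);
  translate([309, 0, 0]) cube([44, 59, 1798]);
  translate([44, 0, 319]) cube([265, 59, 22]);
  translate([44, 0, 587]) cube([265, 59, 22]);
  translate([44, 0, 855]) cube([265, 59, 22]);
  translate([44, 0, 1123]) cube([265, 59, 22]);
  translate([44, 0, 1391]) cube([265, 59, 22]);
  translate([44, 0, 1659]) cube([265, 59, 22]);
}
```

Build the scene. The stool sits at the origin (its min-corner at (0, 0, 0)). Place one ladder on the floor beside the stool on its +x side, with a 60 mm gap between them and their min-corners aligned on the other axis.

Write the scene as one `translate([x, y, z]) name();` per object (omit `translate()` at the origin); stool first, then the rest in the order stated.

stool();
translate([366, 0, 0]) ladder();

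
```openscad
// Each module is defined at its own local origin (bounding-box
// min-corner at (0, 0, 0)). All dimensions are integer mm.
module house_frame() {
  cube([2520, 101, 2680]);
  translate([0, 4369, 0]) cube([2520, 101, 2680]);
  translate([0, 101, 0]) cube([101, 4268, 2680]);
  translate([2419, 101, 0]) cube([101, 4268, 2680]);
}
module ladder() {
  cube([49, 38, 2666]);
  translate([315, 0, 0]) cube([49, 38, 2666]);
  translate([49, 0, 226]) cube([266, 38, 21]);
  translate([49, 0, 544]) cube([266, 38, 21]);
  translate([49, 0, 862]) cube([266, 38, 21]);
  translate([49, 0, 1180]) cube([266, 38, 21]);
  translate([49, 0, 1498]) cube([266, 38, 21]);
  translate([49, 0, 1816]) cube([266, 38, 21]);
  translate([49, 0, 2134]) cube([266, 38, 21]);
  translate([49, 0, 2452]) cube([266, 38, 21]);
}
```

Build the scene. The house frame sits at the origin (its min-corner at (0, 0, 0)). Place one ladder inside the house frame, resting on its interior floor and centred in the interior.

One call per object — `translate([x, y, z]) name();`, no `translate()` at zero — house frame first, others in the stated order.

house_frame();
translate([1078, 2216, 0]) ladder();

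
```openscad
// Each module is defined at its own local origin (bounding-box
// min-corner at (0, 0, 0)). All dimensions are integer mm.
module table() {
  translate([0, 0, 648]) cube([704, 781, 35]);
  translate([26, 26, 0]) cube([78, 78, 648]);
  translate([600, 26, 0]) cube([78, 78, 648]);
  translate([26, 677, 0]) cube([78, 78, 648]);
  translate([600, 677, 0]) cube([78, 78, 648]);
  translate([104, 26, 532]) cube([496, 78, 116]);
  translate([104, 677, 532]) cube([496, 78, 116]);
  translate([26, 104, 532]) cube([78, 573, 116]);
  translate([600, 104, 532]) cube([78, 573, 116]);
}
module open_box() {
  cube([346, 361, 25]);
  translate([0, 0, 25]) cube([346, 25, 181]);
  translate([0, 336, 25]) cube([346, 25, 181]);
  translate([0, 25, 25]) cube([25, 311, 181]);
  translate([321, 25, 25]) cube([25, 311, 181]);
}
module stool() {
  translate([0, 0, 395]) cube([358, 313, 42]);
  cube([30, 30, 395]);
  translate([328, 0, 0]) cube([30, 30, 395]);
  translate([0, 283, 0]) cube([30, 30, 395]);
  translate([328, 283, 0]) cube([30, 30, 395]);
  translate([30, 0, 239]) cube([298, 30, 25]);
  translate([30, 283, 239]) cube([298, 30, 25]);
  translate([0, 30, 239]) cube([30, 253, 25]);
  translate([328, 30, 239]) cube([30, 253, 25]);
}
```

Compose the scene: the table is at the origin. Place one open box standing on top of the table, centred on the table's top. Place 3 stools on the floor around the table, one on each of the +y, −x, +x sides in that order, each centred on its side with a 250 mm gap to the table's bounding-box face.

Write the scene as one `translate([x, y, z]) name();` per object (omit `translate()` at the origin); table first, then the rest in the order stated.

table();
translate([179, 210, 683]) open_box();
translate([173, 1031, 0]) stool();
translate([-608, 234, 0]) stool();
translate([954, 234, 0]) stool();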